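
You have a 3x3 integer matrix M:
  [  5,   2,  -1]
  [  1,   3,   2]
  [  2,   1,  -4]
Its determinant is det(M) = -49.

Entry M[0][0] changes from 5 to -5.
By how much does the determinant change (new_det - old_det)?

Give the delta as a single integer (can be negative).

Answer: 140

Derivation:
Cofactor C_00 = -14
Entry delta = -5 - 5 = -10
Det delta = entry_delta * cofactor = -10 * -14 = 140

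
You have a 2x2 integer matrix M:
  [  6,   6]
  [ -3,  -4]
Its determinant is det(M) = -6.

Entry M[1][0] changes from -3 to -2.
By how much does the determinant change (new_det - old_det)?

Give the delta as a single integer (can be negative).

Cofactor C_10 = -6
Entry delta = -2 - -3 = 1
Det delta = entry_delta * cofactor = 1 * -6 = -6

Answer: -6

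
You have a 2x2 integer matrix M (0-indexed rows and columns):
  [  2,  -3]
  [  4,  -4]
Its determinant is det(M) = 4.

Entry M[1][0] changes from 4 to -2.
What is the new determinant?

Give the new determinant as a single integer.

det is linear in row 1: changing M[1][0] by delta changes det by delta * cofactor(1,0).
Cofactor C_10 = (-1)^(1+0) * minor(1,0) = 3
Entry delta = -2 - 4 = -6
Det delta = -6 * 3 = -18
New det = 4 + -18 = -14

Answer: -14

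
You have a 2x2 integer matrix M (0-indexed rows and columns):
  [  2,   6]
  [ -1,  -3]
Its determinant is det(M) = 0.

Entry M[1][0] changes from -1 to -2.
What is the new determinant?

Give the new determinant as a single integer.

Answer: 6

Derivation:
det is linear in row 1: changing M[1][0] by delta changes det by delta * cofactor(1,0).
Cofactor C_10 = (-1)^(1+0) * minor(1,0) = -6
Entry delta = -2 - -1 = -1
Det delta = -1 * -6 = 6
New det = 0 + 6 = 6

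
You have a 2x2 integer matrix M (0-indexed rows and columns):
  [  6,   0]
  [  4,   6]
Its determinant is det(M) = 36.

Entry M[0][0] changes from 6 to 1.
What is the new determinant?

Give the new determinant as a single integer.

det is linear in row 0: changing M[0][0] by delta changes det by delta * cofactor(0,0).
Cofactor C_00 = (-1)^(0+0) * minor(0,0) = 6
Entry delta = 1 - 6 = -5
Det delta = -5 * 6 = -30
New det = 36 + -30 = 6

Answer: 6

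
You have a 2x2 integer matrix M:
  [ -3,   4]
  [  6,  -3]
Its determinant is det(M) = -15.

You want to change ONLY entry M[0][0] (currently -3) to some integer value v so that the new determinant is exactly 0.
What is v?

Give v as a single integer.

Answer: -8

Derivation:
det is linear in entry M[0][0]: det = old_det + (v - -3) * C_00
Cofactor C_00 = -3
Want det = 0: -15 + (v - -3) * -3 = 0
  (v - -3) = 15 / -3 = -5
  v = -3 + (-5) = -8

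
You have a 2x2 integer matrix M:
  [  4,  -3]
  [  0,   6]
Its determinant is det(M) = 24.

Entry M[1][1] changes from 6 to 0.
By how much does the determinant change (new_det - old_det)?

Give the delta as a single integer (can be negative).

Answer: -24

Derivation:
Cofactor C_11 = 4
Entry delta = 0 - 6 = -6
Det delta = entry_delta * cofactor = -6 * 4 = -24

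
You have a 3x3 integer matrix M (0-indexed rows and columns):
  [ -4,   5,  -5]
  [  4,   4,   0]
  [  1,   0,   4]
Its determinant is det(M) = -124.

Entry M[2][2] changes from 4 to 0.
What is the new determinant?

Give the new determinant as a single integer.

Answer: 20

Derivation:
det is linear in row 2: changing M[2][2] by delta changes det by delta * cofactor(2,2).
Cofactor C_22 = (-1)^(2+2) * minor(2,2) = -36
Entry delta = 0 - 4 = -4
Det delta = -4 * -36 = 144
New det = -124 + 144 = 20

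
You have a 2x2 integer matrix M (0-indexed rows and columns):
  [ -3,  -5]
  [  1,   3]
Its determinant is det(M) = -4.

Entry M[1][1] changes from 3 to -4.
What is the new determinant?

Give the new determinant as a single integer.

Answer: 17

Derivation:
det is linear in row 1: changing M[1][1] by delta changes det by delta * cofactor(1,1).
Cofactor C_11 = (-1)^(1+1) * minor(1,1) = -3
Entry delta = -4 - 3 = -7
Det delta = -7 * -3 = 21
New det = -4 + 21 = 17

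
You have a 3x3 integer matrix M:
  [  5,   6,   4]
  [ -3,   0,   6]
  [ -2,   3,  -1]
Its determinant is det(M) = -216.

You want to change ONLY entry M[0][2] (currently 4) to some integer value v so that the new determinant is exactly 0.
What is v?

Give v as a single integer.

det is linear in entry M[0][2]: det = old_det + (v - 4) * C_02
Cofactor C_02 = -9
Want det = 0: -216 + (v - 4) * -9 = 0
  (v - 4) = 216 / -9 = -24
  v = 4 + (-24) = -20

Answer: -20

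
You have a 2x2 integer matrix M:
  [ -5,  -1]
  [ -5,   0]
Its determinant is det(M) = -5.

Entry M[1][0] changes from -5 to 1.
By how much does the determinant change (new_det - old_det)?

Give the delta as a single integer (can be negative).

Cofactor C_10 = 1
Entry delta = 1 - -5 = 6
Det delta = entry_delta * cofactor = 6 * 1 = 6

Answer: 6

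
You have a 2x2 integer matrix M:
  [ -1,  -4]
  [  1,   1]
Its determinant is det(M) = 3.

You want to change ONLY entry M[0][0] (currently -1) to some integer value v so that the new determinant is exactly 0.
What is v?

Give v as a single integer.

Answer: -4

Derivation:
det is linear in entry M[0][0]: det = old_det + (v - -1) * C_00
Cofactor C_00 = 1
Want det = 0: 3 + (v - -1) * 1 = 0
  (v - -1) = -3 / 1 = -3
  v = -1 + (-3) = -4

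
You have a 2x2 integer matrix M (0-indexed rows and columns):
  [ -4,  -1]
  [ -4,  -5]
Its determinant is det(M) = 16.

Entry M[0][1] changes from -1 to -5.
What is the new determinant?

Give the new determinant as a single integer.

det is linear in row 0: changing M[0][1] by delta changes det by delta * cofactor(0,1).
Cofactor C_01 = (-1)^(0+1) * minor(0,1) = 4
Entry delta = -5 - -1 = -4
Det delta = -4 * 4 = -16
New det = 16 + -16 = 0

Answer: 0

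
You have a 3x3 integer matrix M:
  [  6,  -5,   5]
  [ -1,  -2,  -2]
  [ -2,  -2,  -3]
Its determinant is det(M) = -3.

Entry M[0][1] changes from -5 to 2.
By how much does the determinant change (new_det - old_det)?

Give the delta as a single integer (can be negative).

Answer: 7

Derivation:
Cofactor C_01 = 1
Entry delta = 2 - -5 = 7
Det delta = entry_delta * cofactor = 7 * 1 = 7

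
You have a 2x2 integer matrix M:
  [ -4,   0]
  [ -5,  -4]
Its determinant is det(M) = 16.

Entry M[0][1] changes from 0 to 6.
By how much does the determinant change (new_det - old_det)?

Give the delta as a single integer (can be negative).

Answer: 30

Derivation:
Cofactor C_01 = 5
Entry delta = 6 - 0 = 6
Det delta = entry_delta * cofactor = 6 * 5 = 30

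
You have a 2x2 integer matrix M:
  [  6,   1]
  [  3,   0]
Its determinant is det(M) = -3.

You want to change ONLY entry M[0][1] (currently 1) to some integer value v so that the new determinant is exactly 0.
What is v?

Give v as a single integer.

Answer: 0

Derivation:
det is linear in entry M[0][1]: det = old_det + (v - 1) * C_01
Cofactor C_01 = -3
Want det = 0: -3 + (v - 1) * -3 = 0
  (v - 1) = 3 / -3 = -1
  v = 1 + (-1) = 0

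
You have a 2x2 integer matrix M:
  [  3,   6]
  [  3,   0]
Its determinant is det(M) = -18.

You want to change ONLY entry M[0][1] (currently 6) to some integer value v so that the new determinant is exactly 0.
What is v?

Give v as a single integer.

det is linear in entry M[0][1]: det = old_det + (v - 6) * C_01
Cofactor C_01 = -3
Want det = 0: -18 + (v - 6) * -3 = 0
  (v - 6) = 18 / -3 = -6
  v = 6 + (-6) = 0

Answer: 0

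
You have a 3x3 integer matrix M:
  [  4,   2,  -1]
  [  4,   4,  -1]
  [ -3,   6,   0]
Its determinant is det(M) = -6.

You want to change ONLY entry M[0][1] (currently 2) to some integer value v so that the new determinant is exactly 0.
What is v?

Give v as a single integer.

det is linear in entry M[0][1]: det = old_det + (v - 2) * C_01
Cofactor C_01 = 3
Want det = 0: -6 + (v - 2) * 3 = 0
  (v - 2) = 6 / 3 = 2
  v = 2 + (2) = 4

Answer: 4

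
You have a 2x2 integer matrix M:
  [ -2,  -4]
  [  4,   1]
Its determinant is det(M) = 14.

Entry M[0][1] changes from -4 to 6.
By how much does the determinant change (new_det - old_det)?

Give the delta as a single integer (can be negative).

Cofactor C_01 = -4
Entry delta = 6 - -4 = 10
Det delta = entry_delta * cofactor = 10 * -4 = -40

Answer: -40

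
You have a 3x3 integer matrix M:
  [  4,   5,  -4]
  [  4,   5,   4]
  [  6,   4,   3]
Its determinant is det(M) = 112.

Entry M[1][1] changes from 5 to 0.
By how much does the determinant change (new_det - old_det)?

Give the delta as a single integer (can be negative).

Answer: -180

Derivation:
Cofactor C_11 = 36
Entry delta = 0 - 5 = -5
Det delta = entry_delta * cofactor = -5 * 36 = -180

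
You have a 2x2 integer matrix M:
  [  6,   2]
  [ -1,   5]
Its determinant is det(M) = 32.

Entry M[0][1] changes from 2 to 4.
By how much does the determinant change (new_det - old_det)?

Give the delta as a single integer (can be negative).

Cofactor C_01 = 1
Entry delta = 4 - 2 = 2
Det delta = entry_delta * cofactor = 2 * 1 = 2

Answer: 2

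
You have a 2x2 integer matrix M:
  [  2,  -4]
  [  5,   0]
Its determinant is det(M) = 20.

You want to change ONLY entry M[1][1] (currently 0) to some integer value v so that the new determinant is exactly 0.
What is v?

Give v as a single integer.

Answer: -10

Derivation:
det is linear in entry M[1][1]: det = old_det + (v - 0) * C_11
Cofactor C_11 = 2
Want det = 0: 20 + (v - 0) * 2 = 0
  (v - 0) = -20 / 2 = -10
  v = 0 + (-10) = -10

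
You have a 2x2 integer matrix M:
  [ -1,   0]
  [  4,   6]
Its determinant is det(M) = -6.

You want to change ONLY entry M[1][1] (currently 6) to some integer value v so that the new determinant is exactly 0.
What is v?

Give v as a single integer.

det is linear in entry M[1][1]: det = old_det + (v - 6) * C_11
Cofactor C_11 = -1
Want det = 0: -6 + (v - 6) * -1 = 0
  (v - 6) = 6 / -1 = -6
  v = 6 + (-6) = 0

Answer: 0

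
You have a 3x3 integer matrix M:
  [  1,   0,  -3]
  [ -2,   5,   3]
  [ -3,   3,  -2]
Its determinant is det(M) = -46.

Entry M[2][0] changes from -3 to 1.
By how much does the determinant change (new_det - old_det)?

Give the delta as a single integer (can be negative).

Answer: 60

Derivation:
Cofactor C_20 = 15
Entry delta = 1 - -3 = 4
Det delta = entry_delta * cofactor = 4 * 15 = 60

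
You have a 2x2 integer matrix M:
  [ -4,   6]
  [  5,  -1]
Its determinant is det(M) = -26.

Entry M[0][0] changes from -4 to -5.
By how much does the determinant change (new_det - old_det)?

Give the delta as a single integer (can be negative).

Cofactor C_00 = -1
Entry delta = -5 - -4 = -1
Det delta = entry_delta * cofactor = -1 * -1 = 1

Answer: 1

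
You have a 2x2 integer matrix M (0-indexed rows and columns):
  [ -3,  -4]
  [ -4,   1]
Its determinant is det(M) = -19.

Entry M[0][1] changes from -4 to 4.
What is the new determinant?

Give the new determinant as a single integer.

det is linear in row 0: changing M[0][1] by delta changes det by delta * cofactor(0,1).
Cofactor C_01 = (-1)^(0+1) * minor(0,1) = 4
Entry delta = 4 - -4 = 8
Det delta = 8 * 4 = 32
New det = -19 + 32 = 13

Answer: 13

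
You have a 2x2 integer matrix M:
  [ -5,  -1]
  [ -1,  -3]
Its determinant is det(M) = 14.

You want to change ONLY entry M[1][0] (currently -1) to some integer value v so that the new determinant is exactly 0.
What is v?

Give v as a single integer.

det is linear in entry M[1][0]: det = old_det + (v - -1) * C_10
Cofactor C_10 = 1
Want det = 0: 14 + (v - -1) * 1 = 0
  (v - -1) = -14 / 1 = -14
  v = -1 + (-14) = -15

Answer: -15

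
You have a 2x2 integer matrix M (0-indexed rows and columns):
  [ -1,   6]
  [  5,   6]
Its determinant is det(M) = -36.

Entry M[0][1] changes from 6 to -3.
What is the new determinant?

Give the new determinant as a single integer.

Answer: 9

Derivation:
det is linear in row 0: changing M[0][1] by delta changes det by delta * cofactor(0,1).
Cofactor C_01 = (-1)^(0+1) * minor(0,1) = -5
Entry delta = -3 - 6 = -9
Det delta = -9 * -5 = 45
New det = -36 + 45 = 9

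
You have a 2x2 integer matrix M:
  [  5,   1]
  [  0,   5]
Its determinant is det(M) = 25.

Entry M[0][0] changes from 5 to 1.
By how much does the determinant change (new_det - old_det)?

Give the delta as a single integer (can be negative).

Answer: -20

Derivation:
Cofactor C_00 = 5
Entry delta = 1 - 5 = -4
Det delta = entry_delta * cofactor = -4 * 5 = -20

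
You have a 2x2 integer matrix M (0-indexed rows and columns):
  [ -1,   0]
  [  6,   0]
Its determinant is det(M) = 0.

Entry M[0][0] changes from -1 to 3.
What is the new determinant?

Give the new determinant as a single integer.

Answer: 0

Derivation:
det is linear in row 0: changing M[0][0] by delta changes det by delta * cofactor(0,0).
Cofactor C_00 = (-1)^(0+0) * minor(0,0) = 0
Entry delta = 3 - -1 = 4
Det delta = 4 * 0 = 0
New det = 0 + 0 = 0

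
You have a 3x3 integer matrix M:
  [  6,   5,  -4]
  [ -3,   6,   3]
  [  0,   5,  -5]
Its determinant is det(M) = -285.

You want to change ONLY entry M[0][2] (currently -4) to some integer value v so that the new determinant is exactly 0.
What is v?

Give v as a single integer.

Answer: -23

Derivation:
det is linear in entry M[0][2]: det = old_det + (v - -4) * C_02
Cofactor C_02 = -15
Want det = 0: -285 + (v - -4) * -15 = 0
  (v - -4) = 285 / -15 = -19
  v = -4 + (-19) = -23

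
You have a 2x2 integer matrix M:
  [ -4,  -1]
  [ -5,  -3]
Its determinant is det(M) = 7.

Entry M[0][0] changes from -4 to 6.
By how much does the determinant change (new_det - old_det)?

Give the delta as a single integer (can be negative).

Cofactor C_00 = -3
Entry delta = 6 - -4 = 10
Det delta = entry_delta * cofactor = 10 * -3 = -30

Answer: -30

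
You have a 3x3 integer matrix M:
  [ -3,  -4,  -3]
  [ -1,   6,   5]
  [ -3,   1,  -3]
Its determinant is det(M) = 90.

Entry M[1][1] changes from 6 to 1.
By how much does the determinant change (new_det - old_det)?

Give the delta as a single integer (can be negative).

Cofactor C_11 = 0
Entry delta = 1 - 6 = -5
Det delta = entry_delta * cofactor = -5 * 0 = 0

Answer: 0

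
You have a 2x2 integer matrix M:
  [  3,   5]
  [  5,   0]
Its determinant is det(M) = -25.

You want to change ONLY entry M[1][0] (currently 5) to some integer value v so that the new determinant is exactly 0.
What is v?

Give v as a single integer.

Answer: 0

Derivation:
det is linear in entry M[1][0]: det = old_det + (v - 5) * C_10
Cofactor C_10 = -5
Want det = 0: -25 + (v - 5) * -5 = 0
  (v - 5) = 25 / -5 = -5
  v = 5 + (-5) = 0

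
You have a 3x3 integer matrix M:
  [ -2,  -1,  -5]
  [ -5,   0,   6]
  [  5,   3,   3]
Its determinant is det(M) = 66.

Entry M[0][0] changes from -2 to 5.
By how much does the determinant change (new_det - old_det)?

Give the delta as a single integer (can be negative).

Cofactor C_00 = -18
Entry delta = 5 - -2 = 7
Det delta = entry_delta * cofactor = 7 * -18 = -126

Answer: -126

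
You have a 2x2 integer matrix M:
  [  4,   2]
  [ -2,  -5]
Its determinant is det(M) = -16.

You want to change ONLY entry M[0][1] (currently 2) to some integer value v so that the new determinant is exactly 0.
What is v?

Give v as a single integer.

Answer: 10

Derivation:
det is linear in entry M[0][1]: det = old_det + (v - 2) * C_01
Cofactor C_01 = 2
Want det = 0: -16 + (v - 2) * 2 = 0
  (v - 2) = 16 / 2 = 8
  v = 2 + (8) = 10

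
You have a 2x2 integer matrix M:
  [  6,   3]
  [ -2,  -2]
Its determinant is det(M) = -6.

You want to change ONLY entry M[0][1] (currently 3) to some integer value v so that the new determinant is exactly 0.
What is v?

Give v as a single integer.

det is linear in entry M[0][1]: det = old_det + (v - 3) * C_01
Cofactor C_01 = 2
Want det = 0: -6 + (v - 3) * 2 = 0
  (v - 3) = 6 / 2 = 3
  v = 3 + (3) = 6

Answer: 6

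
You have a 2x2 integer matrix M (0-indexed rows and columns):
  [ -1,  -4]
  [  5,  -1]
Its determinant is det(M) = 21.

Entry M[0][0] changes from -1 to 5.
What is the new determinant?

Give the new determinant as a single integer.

det is linear in row 0: changing M[0][0] by delta changes det by delta * cofactor(0,0).
Cofactor C_00 = (-1)^(0+0) * minor(0,0) = -1
Entry delta = 5 - -1 = 6
Det delta = 6 * -1 = -6
New det = 21 + -6 = 15

Answer: 15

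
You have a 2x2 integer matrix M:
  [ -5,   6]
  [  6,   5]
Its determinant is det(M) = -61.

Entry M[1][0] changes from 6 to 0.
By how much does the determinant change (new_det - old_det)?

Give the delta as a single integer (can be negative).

Answer: 36

Derivation:
Cofactor C_10 = -6
Entry delta = 0 - 6 = -6
Det delta = entry_delta * cofactor = -6 * -6 = 36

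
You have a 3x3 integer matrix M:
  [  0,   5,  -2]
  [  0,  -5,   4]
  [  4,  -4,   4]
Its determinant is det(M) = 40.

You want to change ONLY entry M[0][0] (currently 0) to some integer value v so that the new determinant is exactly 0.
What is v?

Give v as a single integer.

det is linear in entry M[0][0]: det = old_det + (v - 0) * C_00
Cofactor C_00 = -4
Want det = 0: 40 + (v - 0) * -4 = 0
  (v - 0) = -40 / -4 = 10
  v = 0 + (10) = 10

Answer: 10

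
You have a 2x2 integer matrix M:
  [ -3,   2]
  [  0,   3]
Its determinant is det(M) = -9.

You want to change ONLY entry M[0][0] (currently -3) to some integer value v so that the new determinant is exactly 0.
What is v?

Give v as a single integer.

Answer: 0

Derivation:
det is linear in entry M[0][0]: det = old_det + (v - -3) * C_00
Cofactor C_00 = 3
Want det = 0: -9 + (v - -3) * 3 = 0
  (v - -3) = 9 / 3 = 3
  v = -3 + (3) = 0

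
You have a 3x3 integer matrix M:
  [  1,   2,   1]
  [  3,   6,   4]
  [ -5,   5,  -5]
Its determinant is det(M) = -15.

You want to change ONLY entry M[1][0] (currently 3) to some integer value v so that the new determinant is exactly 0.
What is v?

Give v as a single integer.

det is linear in entry M[1][0]: det = old_det + (v - 3) * C_10
Cofactor C_10 = 15
Want det = 0: -15 + (v - 3) * 15 = 0
  (v - 3) = 15 / 15 = 1
  v = 3 + (1) = 4

Answer: 4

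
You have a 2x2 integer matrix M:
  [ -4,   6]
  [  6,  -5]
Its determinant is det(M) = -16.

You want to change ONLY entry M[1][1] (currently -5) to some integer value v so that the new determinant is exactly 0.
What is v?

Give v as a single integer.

det is linear in entry M[1][1]: det = old_det + (v - -5) * C_11
Cofactor C_11 = -4
Want det = 0: -16 + (v - -5) * -4 = 0
  (v - -5) = 16 / -4 = -4
  v = -5 + (-4) = -9

Answer: -9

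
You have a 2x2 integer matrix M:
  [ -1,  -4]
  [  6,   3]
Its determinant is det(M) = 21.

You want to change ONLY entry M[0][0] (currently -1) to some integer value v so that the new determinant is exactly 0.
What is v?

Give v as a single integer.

Answer: -8

Derivation:
det is linear in entry M[0][0]: det = old_det + (v - -1) * C_00
Cofactor C_00 = 3
Want det = 0: 21 + (v - -1) * 3 = 0
  (v - -1) = -21 / 3 = -7
  v = -1 + (-7) = -8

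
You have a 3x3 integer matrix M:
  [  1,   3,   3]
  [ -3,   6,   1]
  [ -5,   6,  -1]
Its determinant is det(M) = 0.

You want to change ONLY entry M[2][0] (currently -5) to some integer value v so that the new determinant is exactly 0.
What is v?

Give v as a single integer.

det is linear in entry M[2][0]: det = old_det + (v - -5) * C_20
Cofactor C_20 = -15
Want det = 0: 0 + (v - -5) * -15 = 0
  (v - -5) = 0 / -15 = 0
  v = -5 + (0) = -5

Answer: -5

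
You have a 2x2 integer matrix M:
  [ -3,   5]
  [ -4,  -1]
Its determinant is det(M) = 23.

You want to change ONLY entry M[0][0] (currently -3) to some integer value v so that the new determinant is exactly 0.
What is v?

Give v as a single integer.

Answer: 20

Derivation:
det is linear in entry M[0][0]: det = old_det + (v - -3) * C_00
Cofactor C_00 = -1
Want det = 0: 23 + (v - -3) * -1 = 0
  (v - -3) = -23 / -1 = 23
  v = -3 + (23) = 20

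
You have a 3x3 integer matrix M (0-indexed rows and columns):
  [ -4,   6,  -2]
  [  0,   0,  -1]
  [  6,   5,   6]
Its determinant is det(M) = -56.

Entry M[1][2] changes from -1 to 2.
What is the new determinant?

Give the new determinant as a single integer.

det is linear in row 1: changing M[1][2] by delta changes det by delta * cofactor(1,2).
Cofactor C_12 = (-1)^(1+2) * minor(1,2) = 56
Entry delta = 2 - -1 = 3
Det delta = 3 * 56 = 168
New det = -56 + 168 = 112

Answer: 112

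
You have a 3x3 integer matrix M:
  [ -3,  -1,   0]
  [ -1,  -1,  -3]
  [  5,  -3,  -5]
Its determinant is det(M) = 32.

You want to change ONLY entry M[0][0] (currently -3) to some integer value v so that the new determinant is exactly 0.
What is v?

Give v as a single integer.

det is linear in entry M[0][0]: det = old_det + (v - -3) * C_00
Cofactor C_00 = -4
Want det = 0: 32 + (v - -3) * -4 = 0
  (v - -3) = -32 / -4 = 8
  v = -3 + (8) = 5

Answer: 5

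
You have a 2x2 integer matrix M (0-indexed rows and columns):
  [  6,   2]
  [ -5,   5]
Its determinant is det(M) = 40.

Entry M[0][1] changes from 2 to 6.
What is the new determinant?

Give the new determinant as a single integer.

det is linear in row 0: changing M[0][1] by delta changes det by delta * cofactor(0,1).
Cofactor C_01 = (-1)^(0+1) * minor(0,1) = 5
Entry delta = 6 - 2 = 4
Det delta = 4 * 5 = 20
New det = 40 + 20 = 60

Answer: 60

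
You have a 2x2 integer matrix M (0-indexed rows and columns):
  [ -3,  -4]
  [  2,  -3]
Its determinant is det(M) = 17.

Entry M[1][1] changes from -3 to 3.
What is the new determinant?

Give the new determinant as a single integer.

det is linear in row 1: changing M[1][1] by delta changes det by delta * cofactor(1,1).
Cofactor C_11 = (-1)^(1+1) * minor(1,1) = -3
Entry delta = 3 - -3 = 6
Det delta = 6 * -3 = -18
New det = 17 + -18 = -1

Answer: -1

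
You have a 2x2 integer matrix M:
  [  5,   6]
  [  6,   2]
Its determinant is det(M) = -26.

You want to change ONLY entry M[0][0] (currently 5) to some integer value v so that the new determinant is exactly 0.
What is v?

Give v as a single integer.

Answer: 18

Derivation:
det is linear in entry M[0][0]: det = old_det + (v - 5) * C_00
Cofactor C_00 = 2
Want det = 0: -26 + (v - 5) * 2 = 0
  (v - 5) = 26 / 2 = 13
  v = 5 + (13) = 18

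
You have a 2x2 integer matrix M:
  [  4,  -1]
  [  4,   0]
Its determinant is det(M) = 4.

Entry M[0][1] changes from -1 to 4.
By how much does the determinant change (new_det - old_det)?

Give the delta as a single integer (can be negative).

Answer: -20

Derivation:
Cofactor C_01 = -4
Entry delta = 4 - -1 = 5
Det delta = entry_delta * cofactor = 5 * -4 = -20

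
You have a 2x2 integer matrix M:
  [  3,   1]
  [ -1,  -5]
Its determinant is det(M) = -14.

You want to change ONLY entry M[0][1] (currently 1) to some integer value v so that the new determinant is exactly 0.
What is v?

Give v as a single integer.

det is linear in entry M[0][1]: det = old_det + (v - 1) * C_01
Cofactor C_01 = 1
Want det = 0: -14 + (v - 1) * 1 = 0
  (v - 1) = 14 / 1 = 14
  v = 1 + (14) = 15

Answer: 15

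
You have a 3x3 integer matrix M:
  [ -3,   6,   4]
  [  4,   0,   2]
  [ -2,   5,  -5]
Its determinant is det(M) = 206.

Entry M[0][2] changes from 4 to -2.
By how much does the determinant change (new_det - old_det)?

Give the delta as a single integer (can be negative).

Cofactor C_02 = 20
Entry delta = -2 - 4 = -6
Det delta = entry_delta * cofactor = -6 * 20 = -120

Answer: -120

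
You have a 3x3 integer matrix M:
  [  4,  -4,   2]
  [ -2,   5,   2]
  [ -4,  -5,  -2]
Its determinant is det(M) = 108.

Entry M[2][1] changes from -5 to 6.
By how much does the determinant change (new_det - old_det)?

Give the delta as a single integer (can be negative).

Cofactor C_21 = -12
Entry delta = 6 - -5 = 11
Det delta = entry_delta * cofactor = 11 * -12 = -132

Answer: -132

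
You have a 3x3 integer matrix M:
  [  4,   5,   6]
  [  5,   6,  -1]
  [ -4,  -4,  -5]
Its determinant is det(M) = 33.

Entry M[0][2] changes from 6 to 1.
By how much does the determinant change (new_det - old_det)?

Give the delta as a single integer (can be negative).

Answer: -20

Derivation:
Cofactor C_02 = 4
Entry delta = 1 - 6 = -5
Det delta = entry_delta * cofactor = -5 * 4 = -20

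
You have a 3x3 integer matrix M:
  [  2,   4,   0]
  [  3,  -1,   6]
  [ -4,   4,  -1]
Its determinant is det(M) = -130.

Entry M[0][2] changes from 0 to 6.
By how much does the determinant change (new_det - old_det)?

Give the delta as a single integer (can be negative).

Cofactor C_02 = 8
Entry delta = 6 - 0 = 6
Det delta = entry_delta * cofactor = 6 * 8 = 48

Answer: 48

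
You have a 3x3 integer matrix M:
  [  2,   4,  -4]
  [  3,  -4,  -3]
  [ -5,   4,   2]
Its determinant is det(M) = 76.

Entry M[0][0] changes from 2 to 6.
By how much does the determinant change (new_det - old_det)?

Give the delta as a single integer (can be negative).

Cofactor C_00 = 4
Entry delta = 6 - 2 = 4
Det delta = entry_delta * cofactor = 4 * 4 = 16

Answer: 16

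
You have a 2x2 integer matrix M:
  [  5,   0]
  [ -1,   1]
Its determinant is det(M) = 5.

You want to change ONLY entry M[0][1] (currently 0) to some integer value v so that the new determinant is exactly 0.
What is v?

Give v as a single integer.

det is linear in entry M[0][1]: det = old_det + (v - 0) * C_01
Cofactor C_01 = 1
Want det = 0: 5 + (v - 0) * 1 = 0
  (v - 0) = -5 / 1 = -5
  v = 0 + (-5) = -5

Answer: -5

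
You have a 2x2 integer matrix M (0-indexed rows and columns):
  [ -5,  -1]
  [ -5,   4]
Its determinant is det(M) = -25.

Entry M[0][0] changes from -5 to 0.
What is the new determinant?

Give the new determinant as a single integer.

Answer: -5

Derivation:
det is linear in row 0: changing M[0][0] by delta changes det by delta * cofactor(0,0).
Cofactor C_00 = (-1)^(0+0) * minor(0,0) = 4
Entry delta = 0 - -5 = 5
Det delta = 5 * 4 = 20
New det = -25 + 20 = -5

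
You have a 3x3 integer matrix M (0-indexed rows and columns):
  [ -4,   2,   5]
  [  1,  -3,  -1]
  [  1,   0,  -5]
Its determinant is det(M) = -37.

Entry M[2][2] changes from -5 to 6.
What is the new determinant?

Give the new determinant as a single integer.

det is linear in row 2: changing M[2][2] by delta changes det by delta * cofactor(2,2).
Cofactor C_22 = (-1)^(2+2) * minor(2,2) = 10
Entry delta = 6 - -5 = 11
Det delta = 11 * 10 = 110
New det = -37 + 110 = 73

Answer: 73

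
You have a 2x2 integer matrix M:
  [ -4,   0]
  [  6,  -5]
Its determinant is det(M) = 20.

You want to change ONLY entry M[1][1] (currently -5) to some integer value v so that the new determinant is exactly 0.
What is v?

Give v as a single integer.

det is linear in entry M[1][1]: det = old_det + (v - -5) * C_11
Cofactor C_11 = -4
Want det = 0: 20 + (v - -5) * -4 = 0
  (v - -5) = -20 / -4 = 5
  v = -5 + (5) = 0

Answer: 0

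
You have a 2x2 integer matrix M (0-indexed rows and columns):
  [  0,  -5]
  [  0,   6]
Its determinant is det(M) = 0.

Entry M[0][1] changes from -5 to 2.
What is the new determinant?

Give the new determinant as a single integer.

det is linear in row 0: changing M[0][1] by delta changes det by delta * cofactor(0,1).
Cofactor C_01 = (-1)^(0+1) * minor(0,1) = 0
Entry delta = 2 - -5 = 7
Det delta = 7 * 0 = 0
New det = 0 + 0 = 0

Answer: 0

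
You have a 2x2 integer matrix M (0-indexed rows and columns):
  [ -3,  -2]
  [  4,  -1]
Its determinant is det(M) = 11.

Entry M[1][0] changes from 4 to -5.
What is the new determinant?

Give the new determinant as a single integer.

Answer: -7

Derivation:
det is linear in row 1: changing M[1][0] by delta changes det by delta * cofactor(1,0).
Cofactor C_10 = (-1)^(1+0) * minor(1,0) = 2
Entry delta = -5 - 4 = -9
Det delta = -9 * 2 = -18
New det = 11 + -18 = -7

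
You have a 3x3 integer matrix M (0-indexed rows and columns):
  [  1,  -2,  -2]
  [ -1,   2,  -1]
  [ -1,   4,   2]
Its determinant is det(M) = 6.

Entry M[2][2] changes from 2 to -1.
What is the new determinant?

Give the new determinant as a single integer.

det is linear in row 2: changing M[2][2] by delta changes det by delta * cofactor(2,2).
Cofactor C_22 = (-1)^(2+2) * minor(2,2) = 0
Entry delta = -1 - 2 = -3
Det delta = -3 * 0 = 0
New det = 6 + 0 = 6

Answer: 6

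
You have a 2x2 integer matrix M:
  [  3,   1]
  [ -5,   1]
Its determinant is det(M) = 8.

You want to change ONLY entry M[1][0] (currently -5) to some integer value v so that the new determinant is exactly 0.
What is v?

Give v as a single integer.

Answer: 3

Derivation:
det is linear in entry M[1][0]: det = old_det + (v - -5) * C_10
Cofactor C_10 = -1
Want det = 0: 8 + (v - -5) * -1 = 0
  (v - -5) = -8 / -1 = 8
  v = -5 + (8) = 3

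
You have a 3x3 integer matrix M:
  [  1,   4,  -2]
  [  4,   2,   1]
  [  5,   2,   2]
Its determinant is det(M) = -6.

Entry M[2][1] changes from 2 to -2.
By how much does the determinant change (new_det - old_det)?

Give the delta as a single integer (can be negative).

Answer: 36

Derivation:
Cofactor C_21 = -9
Entry delta = -2 - 2 = -4
Det delta = entry_delta * cofactor = -4 * -9 = 36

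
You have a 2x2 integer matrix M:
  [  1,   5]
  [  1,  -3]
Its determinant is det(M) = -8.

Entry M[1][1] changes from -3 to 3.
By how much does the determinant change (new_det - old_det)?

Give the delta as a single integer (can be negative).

Answer: 6

Derivation:
Cofactor C_11 = 1
Entry delta = 3 - -3 = 6
Det delta = entry_delta * cofactor = 6 * 1 = 6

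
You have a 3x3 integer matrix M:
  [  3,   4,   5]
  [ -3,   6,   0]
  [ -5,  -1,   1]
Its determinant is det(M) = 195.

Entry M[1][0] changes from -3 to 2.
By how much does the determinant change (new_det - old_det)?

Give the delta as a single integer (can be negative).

Answer: -45

Derivation:
Cofactor C_10 = -9
Entry delta = 2 - -3 = 5
Det delta = entry_delta * cofactor = 5 * -9 = -45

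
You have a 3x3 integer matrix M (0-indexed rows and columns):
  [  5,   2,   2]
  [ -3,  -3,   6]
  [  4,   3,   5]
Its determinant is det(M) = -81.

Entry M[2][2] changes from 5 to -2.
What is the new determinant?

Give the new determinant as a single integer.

det is linear in row 2: changing M[2][2] by delta changes det by delta * cofactor(2,2).
Cofactor C_22 = (-1)^(2+2) * minor(2,2) = -9
Entry delta = -2 - 5 = -7
Det delta = -7 * -9 = 63
New det = -81 + 63 = -18

Answer: -18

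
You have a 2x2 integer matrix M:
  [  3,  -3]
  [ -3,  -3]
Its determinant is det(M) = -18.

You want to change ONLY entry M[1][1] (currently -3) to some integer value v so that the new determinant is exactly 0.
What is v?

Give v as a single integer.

det is linear in entry M[1][1]: det = old_det + (v - -3) * C_11
Cofactor C_11 = 3
Want det = 0: -18 + (v - -3) * 3 = 0
  (v - -3) = 18 / 3 = 6
  v = -3 + (6) = 3

Answer: 3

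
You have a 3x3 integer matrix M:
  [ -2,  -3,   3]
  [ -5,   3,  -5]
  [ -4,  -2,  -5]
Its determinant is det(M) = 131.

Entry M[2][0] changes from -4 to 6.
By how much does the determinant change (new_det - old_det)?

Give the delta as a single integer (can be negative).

Cofactor C_20 = 6
Entry delta = 6 - -4 = 10
Det delta = entry_delta * cofactor = 10 * 6 = 60

Answer: 60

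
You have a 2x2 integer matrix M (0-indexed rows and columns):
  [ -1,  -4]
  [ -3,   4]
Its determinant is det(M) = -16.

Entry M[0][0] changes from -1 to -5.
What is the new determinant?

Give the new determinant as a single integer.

Answer: -32

Derivation:
det is linear in row 0: changing M[0][0] by delta changes det by delta * cofactor(0,0).
Cofactor C_00 = (-1)^(0+0) * minor(0,0) = 4
Entry delta = -5 - -1 = -4
Det delta = -4 * 4 = -16
New det = -16 + -16 = -32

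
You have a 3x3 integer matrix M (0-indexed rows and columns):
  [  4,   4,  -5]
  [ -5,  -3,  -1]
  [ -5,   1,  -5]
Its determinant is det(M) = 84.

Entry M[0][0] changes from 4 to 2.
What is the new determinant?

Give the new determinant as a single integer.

det is linear in row 0: changing M[0][0] by delta changes det by delta * cofactor(0,0).
Cofactor C_00 = (-1)^(0+0) * minor(0,0) = 16
Entry delta = 2 - 4 = -2
Det delta = -2 * 16 = -32
New det = 84 + -32 = 52

Answer: 52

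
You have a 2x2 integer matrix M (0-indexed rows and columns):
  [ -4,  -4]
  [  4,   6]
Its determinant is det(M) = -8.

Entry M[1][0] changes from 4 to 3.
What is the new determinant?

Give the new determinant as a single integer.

det is linear in row 1: changing M[1][0] by delta changes det by delta * cofactor(1,0).
Cofactor C_10 = (-1)^(1+0) * minor(1,0) = 4
Entry delta = 3 - 4 = -1
Det delta = -1 * 4 = -4
New det = -8 + -4 = -12

Answer: -12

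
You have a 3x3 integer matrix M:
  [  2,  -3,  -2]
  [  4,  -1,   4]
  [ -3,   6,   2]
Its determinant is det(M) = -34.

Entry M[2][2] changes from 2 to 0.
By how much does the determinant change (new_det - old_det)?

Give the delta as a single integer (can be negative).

Cofactor C_22 = 10
Entry delta = 0 - 2 = -2
Det delta = entry_delta * cofactor = -2 * 10 = -20

Answer: -20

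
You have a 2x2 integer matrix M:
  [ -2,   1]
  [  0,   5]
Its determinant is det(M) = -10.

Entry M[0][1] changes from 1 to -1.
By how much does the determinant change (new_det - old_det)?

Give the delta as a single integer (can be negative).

Cofactor C_01 = 0
Entry delta = -1 - 1 = -2
Det delta = entry_delta * cofactor = -2 * 0 = 0

Answer: 0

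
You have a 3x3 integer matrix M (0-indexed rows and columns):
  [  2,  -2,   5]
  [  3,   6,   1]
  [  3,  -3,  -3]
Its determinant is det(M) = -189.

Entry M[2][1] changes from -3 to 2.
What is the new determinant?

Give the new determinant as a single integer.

det is linear in row 2: changing M[2][1] by delta changes det by delta * cofactor(2,1).
Cofactor C_21 = (-1)^(2+1) * minor(2,1) = 13
Entry delta = 2 - -3 = 5
Det delta = 5 * 13 = 65
New det = -189 + 65 = -124

Answer: -124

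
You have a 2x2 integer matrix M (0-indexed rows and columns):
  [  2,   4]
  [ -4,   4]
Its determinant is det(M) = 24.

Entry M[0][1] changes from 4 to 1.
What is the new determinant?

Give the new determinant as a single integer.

det is linear in row 0: changing M[0][1] by delta changes det by delta * cofactor(0,1).
Cofactor C_01 = (-1)^(0+1) * minor(0,1) = 4
Entry delta = 1 - 4 = -3
Det delta = -3 * 4 = -12
New det = 24 + -12 = 12

Answer: 12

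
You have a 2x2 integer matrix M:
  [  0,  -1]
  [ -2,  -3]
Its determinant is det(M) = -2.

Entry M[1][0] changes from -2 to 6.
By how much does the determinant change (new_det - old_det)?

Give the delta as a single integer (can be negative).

Cofactor C_10 = 1
Entry delta = 6 - -2 = 8
Det delta = entry_delta * cofactor = 8 * 1 = 8

Answer: 8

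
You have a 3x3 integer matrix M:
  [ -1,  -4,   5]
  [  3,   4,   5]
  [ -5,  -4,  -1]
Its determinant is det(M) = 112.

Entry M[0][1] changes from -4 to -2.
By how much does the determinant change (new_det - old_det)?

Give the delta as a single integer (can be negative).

Cofactor C_01 = -22
Entry delta = -2 - -4 = 2
Det delta = entry_delta * cofactor = 2 * -22 = -44

Answer: -44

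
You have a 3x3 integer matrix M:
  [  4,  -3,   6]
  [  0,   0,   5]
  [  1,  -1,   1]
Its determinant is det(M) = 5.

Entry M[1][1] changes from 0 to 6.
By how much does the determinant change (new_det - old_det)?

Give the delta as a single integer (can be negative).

Cofactor C_11 = -2
Entry delta = 6 - 0 = 6
Det delta = entry_delta * cofactor = 6 * -2 = -12

Answer: -12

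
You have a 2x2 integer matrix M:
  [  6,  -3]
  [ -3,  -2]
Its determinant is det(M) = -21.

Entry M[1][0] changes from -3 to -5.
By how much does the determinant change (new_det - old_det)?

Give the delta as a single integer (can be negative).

Cofactor C_10 = 3
Entry delta = -5 - -3 = -2
Det delta = entry_delta * cofactor = -2 * 3 = -6

Answer: -6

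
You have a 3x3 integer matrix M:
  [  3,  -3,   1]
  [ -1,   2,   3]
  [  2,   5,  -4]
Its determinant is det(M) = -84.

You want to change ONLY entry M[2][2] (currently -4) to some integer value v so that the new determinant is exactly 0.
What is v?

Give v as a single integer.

Answer: 24

Derivation:
det is linear in entry M[2][2]: det = old_det + (v - -4) * C_22
Cofactor C_22 = 3
Want det = 0: -84 + (v - -4) * 3 = 0
  (v - -4) = 84 / 3 = 28
  v = -4 + (28) = 24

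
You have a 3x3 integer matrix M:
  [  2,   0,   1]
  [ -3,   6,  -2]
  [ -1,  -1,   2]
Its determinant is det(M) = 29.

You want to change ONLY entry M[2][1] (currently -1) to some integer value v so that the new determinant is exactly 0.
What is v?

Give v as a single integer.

det is linear in entry M[2][1]: det = old_det + (v - -1) * C_21
Cofactor C_21 = 1
Want det = 0: 29 + (v - -1) * 1 = 0
  (v - -1) = -29 / 1 = -29
  v = -1 + (-29) = -30

Answer: -30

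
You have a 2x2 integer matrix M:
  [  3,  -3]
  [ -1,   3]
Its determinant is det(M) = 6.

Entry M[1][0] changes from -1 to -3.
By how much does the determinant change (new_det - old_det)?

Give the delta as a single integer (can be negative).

Cofactor C_10 = 3
Entry delta = -3 - -1 = -2
Det delta = entry_delta * cofactor = -2 * 3 = -6

Answer: -6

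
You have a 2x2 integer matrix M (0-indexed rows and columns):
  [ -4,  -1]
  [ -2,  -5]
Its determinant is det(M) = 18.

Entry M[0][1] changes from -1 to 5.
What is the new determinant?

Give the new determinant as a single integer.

Answer: 30

Derivation:
det is linear in row 0: changing M[0][1] by delta changes det by delta * cofactor(0,1).
Cofactor C_01 = (-1)^(0+1) * minor(0,1) = 2
Entry delta = 5 - -1 = 6
Det delta = 6 * 2 = 12
New det = 18 + 12 = 30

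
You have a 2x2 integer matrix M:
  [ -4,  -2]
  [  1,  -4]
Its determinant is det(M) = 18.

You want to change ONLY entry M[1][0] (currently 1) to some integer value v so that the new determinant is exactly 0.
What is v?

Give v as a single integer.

Answer: -8

Derivation:
det is linear in entry M[1][0]: det = old_det + (v - 1) * C_10
Cofactor C_10 = 2
Want det = 0: 18 + (v - 1) * 2 = 0
  (v - 1) = -18 / 2 = -9
  v = 1 + (-9) = -8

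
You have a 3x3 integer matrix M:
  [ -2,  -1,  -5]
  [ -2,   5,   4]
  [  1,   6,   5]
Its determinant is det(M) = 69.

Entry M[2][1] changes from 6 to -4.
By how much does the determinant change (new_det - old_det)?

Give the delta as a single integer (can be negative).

Answer: -180

Derivation:
Cofactor C_21 = 18
Entry delta = -4 - 6 = -10
Det delta = entry_delta * cofactor = -10 * 18 = -180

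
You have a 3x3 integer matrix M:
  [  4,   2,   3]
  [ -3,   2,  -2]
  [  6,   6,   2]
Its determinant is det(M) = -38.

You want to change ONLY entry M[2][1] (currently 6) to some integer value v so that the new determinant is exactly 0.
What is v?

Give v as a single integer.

Answer: -32

Derivation:
det is linear in entry M[2][1]: det = old_det + (v - 6) * C_21
Cofactor C_21 = -1
Want det = 0: -38 + (v - 6) * -1 = 0
  (v - 6) = 38 / -1 = -38
  v = 6 + (-38) = -32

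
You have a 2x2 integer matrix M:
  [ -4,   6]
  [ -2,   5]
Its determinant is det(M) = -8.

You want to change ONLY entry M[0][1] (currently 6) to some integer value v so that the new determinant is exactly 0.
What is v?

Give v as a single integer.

det is linear in entry M[0][1]: det = old_det + (v - 6) * C_01
Cofactor C_01 = 2
Want det = 0: -8 + (v - 6) * 2 = 0
  (v - 6) = 8 / 2 = 4
  v = 6 + (4) = 10

Answer: 10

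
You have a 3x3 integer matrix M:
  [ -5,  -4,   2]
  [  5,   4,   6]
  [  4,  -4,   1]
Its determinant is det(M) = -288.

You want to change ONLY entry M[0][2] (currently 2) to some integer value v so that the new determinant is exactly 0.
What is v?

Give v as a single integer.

det is linear in entry M[0][2]: det = old_det + (v - 2) * C_02
Cofactor C_02 = -36
Want det = 0: -288 + (v - 2) * -36 = 0
  (v - 2) = 288 / -36 = -8
  v = 2 + (-8) = -6

Answer: -6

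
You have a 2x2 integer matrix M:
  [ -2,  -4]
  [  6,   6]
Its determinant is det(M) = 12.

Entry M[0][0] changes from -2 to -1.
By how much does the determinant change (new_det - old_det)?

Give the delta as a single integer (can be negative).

Answer: 6

Derivation:
Cofactor C_00 = 6
Entry delta = -1 - -2 = 1
Det delta = entry_delta * cofactor = 1 * 6 = 6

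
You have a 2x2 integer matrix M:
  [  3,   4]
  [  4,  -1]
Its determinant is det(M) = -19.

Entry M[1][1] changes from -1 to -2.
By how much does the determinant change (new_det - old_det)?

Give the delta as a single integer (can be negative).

Cofactor C_11 = 3
Entry delta = -2 - -1 = -1
Det delta = entry_delta * cofactor = -1 * 3 = -3

Answer: -3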